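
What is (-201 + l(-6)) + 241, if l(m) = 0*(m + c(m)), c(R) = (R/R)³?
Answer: 40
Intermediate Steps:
c(R) = 1 (c(R) = 1³ = 1)
l(m) = 0 (l(m) = 0*(m + 1) = 0*(1 + m) = 0)
(-201 + l(-6)) + 241 = (-201 + 0) + 241 = -201 + 241 = 40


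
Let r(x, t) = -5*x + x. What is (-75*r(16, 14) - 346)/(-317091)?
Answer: -4454/317091 ≈ -0.014046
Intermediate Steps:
r(x, t) = -4*x
(-75*r(16, 14) - 346)/(-317091) = (-(-300)*16 - 346)/(-317091) = (-75*(-64) - 346)*(-1/317091) = (4800 - 346)*(-1/317091) = 4454*(-1/317091) = -4454/317091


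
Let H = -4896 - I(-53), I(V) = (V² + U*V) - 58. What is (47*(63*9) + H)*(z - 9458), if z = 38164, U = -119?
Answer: 364422670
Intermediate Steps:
I(V) = -58 + V² - 119*V (I(V) = (V² - 119*V) - 58 = -58 + V² - 119*V)
H = -13954 (H = -4896 - (-58 + (-53)² - 119*(-53)) = -4896 - (-58 + 2809 + 6307) = -4896 - 1*9058 = -4896 - 9058 = -13954)
(47*(63*9) + H)*(z - 9458) = (47*(63*9) - 13954)*(38164 - 9458) = (47*567 - 13954)*28706 = (26649 - 13954)*28706 = 12695*28706 = 364422670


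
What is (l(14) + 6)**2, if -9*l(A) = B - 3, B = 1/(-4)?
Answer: 52441/1296 ≈ 40.464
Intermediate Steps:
B = -1/4 ≈ -0.25000
l(A) = 13/36 (l(A) = -(-1/4 - 3)/9 = -1/9*(-13/4) = 13/36)
(l(14) + 6)**2 = (13/36 + 6)**2 = (229/36)**2 = 52441/1296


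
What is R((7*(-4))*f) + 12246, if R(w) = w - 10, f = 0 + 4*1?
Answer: 12124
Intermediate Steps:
f = 4 (f = 0 + 4 = 4)
R(w) = -10 + w
R((7*(-4))*f) + 12246 = (-10 + (7*(-4))*4) + 12246 = (-10 - 28*4) + 12246 = (-10 - 112) + 12246 = -122 + 12246 = 12124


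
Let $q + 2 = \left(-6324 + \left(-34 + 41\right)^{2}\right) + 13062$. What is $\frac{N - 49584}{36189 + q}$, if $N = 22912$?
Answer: $- \frac{13336}{21487} \approx -0.62065$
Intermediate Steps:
$q = 6785$ ($q = -2 + \left(\left(-6324 + \left(-34 + 41\right)^{2}\right) + 13062\right) = -2 + \left(\left(-6324 + 7^{2}\right) + 13062\right) = -2 + \left(\left(-6324 + 49\right) + 13062\right) = -2 + \left(-6275 + 13062\right) = -2 + 6787 = 6785$)
$\frac{N - 49584}{36189 + q} = \frac{22912 - 49584}{36189 + 6785} = - \frac{26672}{42974} = \left(-26672\right) \frac{1}{42974} = - \frac{13336}{21487}$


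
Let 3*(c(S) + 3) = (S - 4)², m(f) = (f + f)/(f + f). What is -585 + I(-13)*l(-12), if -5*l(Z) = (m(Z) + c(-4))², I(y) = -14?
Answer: 20771/45 ≈ 461.58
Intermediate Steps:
m(f) = 1 (m(f) = (2*f)/((2*f)) = (2*f)*(1/(2*f)) = 1)
c(S) = -3 + (-4 + S)²/3 (c(S) = -3 + (S - 4)²/3 = -3 + (-4 + S)²/3)
l(Z) = -3364/45 (l(Z) = -(1 + (-3 + (-4 - 4)²/3))²/5 = -(1 + (-3 + (⅓)*(-8)²))²/5 = -(1 + (-3 + (⅓)*64))²/5 = -(1 + (-3 + 64/3))²/5 = -(1 + 55/3)²/5 = -(58/3)²/5 = -⅕*3364/9 = -3364/45)
-585 + I(-13)*l(-12) = -585 - 14*(-3364/45) = -585 + 47096/45 = 20771/45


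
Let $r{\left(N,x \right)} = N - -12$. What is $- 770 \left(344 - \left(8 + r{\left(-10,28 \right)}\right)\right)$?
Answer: $-257180$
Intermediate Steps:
$r{\left(N,x \right)} = 12 + N$ ($r{\left(N,x \right)} = N + 12 = 12 + N$)
$- 770 \left(344 - \left(8 + r{\left(-10,28 \right)}\right)\right) = - 770 \left(344 - 10\right) = \left(-770\right) 334 = -257180$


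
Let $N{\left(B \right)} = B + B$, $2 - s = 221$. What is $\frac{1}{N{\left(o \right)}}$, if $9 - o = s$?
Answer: $\frac{1}{456} \approx 0.002193$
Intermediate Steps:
$s = -219$ ($s = 2 - 221 = -219$)
$o = 228$ ($o = 9 - -219 = 9 + 219 = 228$)
$N{\left(B \right)} = 2 B$
$\frac{1}{N{\left(o \right)}} = \frac{1}{2 \cdot 228} = \frac{1}{456}$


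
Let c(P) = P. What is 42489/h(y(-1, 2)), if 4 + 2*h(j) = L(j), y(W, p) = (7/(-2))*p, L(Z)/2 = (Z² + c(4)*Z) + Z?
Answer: 14163/4 ≈ 3540.8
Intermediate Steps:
L(Z) = 2*Z² + 10*Z (L(Z) = 2*((Z² + 4*Z) + Z) = 2*(Z² + 5*Z) = 2*Z² + 10*Z)
y(W, p) = -7*p/2 (y(W, p) = (7*(-½))*p = -7*p/2)
h(j) = -2 + j*(5 + j) (h(j) = -2 + (2*j*(5 + j))/2 = -2 + j*(5 + j))
42489/h(y(-1, 2)) = 42489/(-2 + (-7/2*2)*(5 - 7/2*2)) = 42489/(-2 - 7*(5 - 7)) = 42489/(-2 - 7*(-2)) = 42489/(-2 + 14) = 42489/12 = 42489*(1/12) = 14163/4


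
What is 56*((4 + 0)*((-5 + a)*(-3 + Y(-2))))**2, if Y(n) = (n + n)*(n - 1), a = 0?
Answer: 1814400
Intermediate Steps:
Y(n) = 2*n*(-1 + n) (Y(n) = (2*n)*(-1 + n) = 2*n*(-1 + n))
56*((4 + 0)*((-5 + a)*(-3 + Y(-2))))**2 = 56*((4 + 0)*((-5 + 0)*(-3 + 2*(-2)*(-1 - 2))))**2 = 56*(4*(-5*(-3 + 2*(-2)*(-3))))**2 = 56*(4*(-5*(-3 + 12)))**2 = 56*(4*(-5*9))**2 = 56*(4*(-45))**2 = 56*(-180)**2 = 56*32400 = 1814400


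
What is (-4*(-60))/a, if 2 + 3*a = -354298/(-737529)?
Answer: -13275522/28019 ≈ -473.80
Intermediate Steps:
a = -1120760/2212587 (a = -2/3 + (-354298/(-737529))/3 = -2/3 + (-354298*(-1/737529))/3 = -2/3 + (1/3)*(354298/737529) = -2/3 + 354298/2212587 = -1120760/2212587 ≈ -0.50654)
(-4*(-60))/a = (-4*(-60))/(-1120760/2212587) = 240*(-2212587/1120760) = -13275522/28019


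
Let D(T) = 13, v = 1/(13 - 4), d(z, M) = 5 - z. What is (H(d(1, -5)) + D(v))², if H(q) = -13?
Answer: 0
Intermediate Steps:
v = ⅑ (v = 1/9 = ⅑ ≈ 0.11111)
(H(d(1, -5)) + D(v))² = (-13 + 13)² = 0² = 0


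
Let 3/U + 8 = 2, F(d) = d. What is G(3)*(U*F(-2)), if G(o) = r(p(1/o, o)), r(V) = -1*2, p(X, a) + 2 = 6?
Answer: -2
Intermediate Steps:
p(X, a) = 4 (p(X, a) = -2 + 6 = 4)
r(V) = -2
U = -½ (U = 3/(-8 + 2) = 3/(-6) = 3*(-⅙) = -½ ≈ -0.50000)
G(o) = -2
G(3)*(U*F(-2)) = -(-1)*(-2) = -2*1 = -2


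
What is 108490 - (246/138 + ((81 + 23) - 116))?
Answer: 2495505/23 ≈ 1.0850e+5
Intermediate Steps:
108490 - (246/138 + ((81 + 23) - 116)) = 108490 - ((1/138)*246 + (104 - 116)) = 108490 - (41/23 - 12) = 108490 - 1*(-235/23) = 108490 + 235/23 = 2495505/23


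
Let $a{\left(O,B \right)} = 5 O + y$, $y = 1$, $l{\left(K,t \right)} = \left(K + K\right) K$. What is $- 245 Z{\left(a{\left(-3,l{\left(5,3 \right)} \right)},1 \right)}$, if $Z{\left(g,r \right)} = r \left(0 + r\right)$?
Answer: $-245$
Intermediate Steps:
$l{\left(K,t \right)} = 2 K^{2}$ ($l{\left(K,t \right)} = 2 K K = 2 K^{2}$)
$a{\left(O,B \right)} = 1 + 5 O$ ($a{\left(O,B \right)} = 5 O + 1 = 1 + 5 O$)
$Z{\left(g,r \right)} = r^{2}$ ($Z{\left(g,r \right)} = r r = r^{2}$)
$- 245 Z{\left(a{\left(-3,l{\left(5,3 \right)} \right)},1 \right)} = - 245 \cdot 1^{2} = \left(-245\right) 1 = -245$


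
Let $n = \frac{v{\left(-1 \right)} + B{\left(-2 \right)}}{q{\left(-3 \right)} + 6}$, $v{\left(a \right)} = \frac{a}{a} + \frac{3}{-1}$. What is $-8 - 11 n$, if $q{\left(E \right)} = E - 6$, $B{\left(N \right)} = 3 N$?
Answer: $- \frac{112}{3} \approx -37.333$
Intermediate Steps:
$q{\left(E \right)} = -6 + E$ ($q{\left(E \right)} = E - 6 = -6 + E$)
$v{\left(a \right)} = -2$ ($v{\left(a \right)} = 1 + 3 \left(-1\right) = 1 - 3 = -2$)
$n = \frac{8}{3}$ ($n = \frac{-2 + 3 \left(-2\right)}{\left(-6 - 3\right) + 6} = \frac{-2 - 6}{-9 + 6} = - \frac{8}{-3} = \left(-8\right) \left(- \frac{1}{3}\right) = \frac{8}{3} \approx 2.6667$)
$-8 - 11 n = -8 - \frac{88}{3} = - \frac{112}{3}$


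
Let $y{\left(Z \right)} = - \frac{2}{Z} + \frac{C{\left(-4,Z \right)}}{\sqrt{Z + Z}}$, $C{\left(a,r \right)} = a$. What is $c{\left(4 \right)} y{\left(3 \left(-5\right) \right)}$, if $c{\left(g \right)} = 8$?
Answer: $\frac{16}{15} + \frac{16 i \sqrt{30}}{15} \approx 1.0667 + 5.8424 i$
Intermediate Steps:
$y{\left(Z \right)} = - \frac{2}{Z} - \frac{2 \sqrt{2}}{\sqrt{Z}}$ ($y{\left(Z \right)} = - \frac{2}{Z} - \frac{4}{\sqrt{Z + Z}} = - \frac{2}{Z} - \frac{4}{\sqrt{2 Z}} = - \frac{2}{Z} - \frac{4}{\sqrt{2} \sqrt{Z}} = - \frac{2}{Z} - 4 \frac{\sqrt{2}}{2 \sqrt{Z}} = - \frac{2}{Z} - \frac{2 \sqrt{2}}{\sqrt{Z}}$)
$c{\left(4 \right)} y{\left(3 \left(-5\right) \right)} = 8 \left(- \frac{2}{3 \left(-5\right)} - \frac{2 \sqrt{2}}{i \sqrt{15}}\right) = 8 \left(- \frac{2}{-15} - \frac{2 \sqrt{2}}{i \sqrt{15}}\right) = 8 \left(\left(-2\right) \left(- \frac{1}{15}\right) - 2 \sqrt{2} \left(- \frac{i \sqrt{15}}{15}\right)\right) = 8 \left(\frac{2}{15} + \frac{2 i \sqrt{30}}{15}\right) = \frac{16}{15} + \frac{16 i \sqrt{30}}{15}$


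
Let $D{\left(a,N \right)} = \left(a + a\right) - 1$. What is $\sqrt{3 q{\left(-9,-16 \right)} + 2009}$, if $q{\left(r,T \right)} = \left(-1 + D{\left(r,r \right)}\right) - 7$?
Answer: $2 \sqrt{482} \approx 43.909$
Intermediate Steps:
$D{\left(a,N \right)} = -1 + 2 a$ ($D{\left(a,N \right)} = 2 a - 1 = -1 + 2 a$)
$q{\left(r,T \right)} = -9 + 2 r$ ($q{\left(r,T \right)} = \left(-1 + \left(-1 + 2 r\right)\right) - 7 = \left(-2 + 2 r\right) - 7 = -9 + 2 r$)
$\sqrt{3 q{\left(-9,-16 \right)} + 2009} = \sqrt{3 \left(-9 + 2 \left(-9\right)\right) + 2009} = \sqrt{3 \left(-9 - 18\right) + 2009} = \sqrt{3 \left(-27\right) + 2009} = \sqrt{-81 + 2009} = \sqrt{1928} = 2 \sqrt{482}$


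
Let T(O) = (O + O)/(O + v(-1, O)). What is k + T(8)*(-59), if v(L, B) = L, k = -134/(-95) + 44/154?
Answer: -88552/665 ≈ -133.16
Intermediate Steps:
k = 1128/665 (k = -134*(-1/95) + 44*(1/154) = 134/95 + 2/7 = 1128/665 ≈ 1.6962)
T(O) = 2*O/(-1 + O) (T(O) = (O + O)/(O - 1) = (2*O)/(-1 + O) = 2*O/(-1 + O))
k + T(8)*(-59) = 1128/665 + (2*8/(-1 + 8))*(-59) = 1128/665 + (2*8/7)*(-59) = 1128/665 + (2*8*(⅐))*(-59) = 1128/665 + (16/7)*(-59) = 1128/665 - 944/7 = -88552/665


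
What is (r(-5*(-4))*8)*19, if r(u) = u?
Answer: 3040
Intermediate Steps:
(r(-5*(-4))*8)*19 = (-5*(-4)*8)*19 = (20*8)*19 = 160*19 = 3040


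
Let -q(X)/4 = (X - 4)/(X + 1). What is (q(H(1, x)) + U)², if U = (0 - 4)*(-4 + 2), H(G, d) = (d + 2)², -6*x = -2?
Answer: 42436/841 ≈ 50.459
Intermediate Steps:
x = ⅓ (x = -⅙*(-2) = ⅓ ≈ 0.33333)
H(G, d) = (2 + d)²
q(X) = -4*(-4 + X)/(1 + X) (q(X) = -4*(X - 4)/(X + 1) = -4*(-4 + X)/(1 + X))
U = 8 (U = -4*(-2) = 8)
(q(H(1, x)) + U)² = (4*(4 - (2 + ⅓)²)/(1 + (2 + ⅓)²) + 8)² = (4*(4 - (7/3)²)/(1 + (7/3)²) + 8)² = (4*(4 - 1*49/9)/(1 + 49/9) + 8)² = (4*(4 - 49/9)/(58/9) + 8)² = (4*(9/58)*(-13/9) + 8)² = (-26/29 + 8)² = (206/29)² = 42436/841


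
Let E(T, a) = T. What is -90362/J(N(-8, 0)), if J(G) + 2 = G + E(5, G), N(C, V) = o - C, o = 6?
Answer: -90362/17 ≈ -5315.4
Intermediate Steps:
N(C, V) = 6 - C
J(G) = 3 + G (J(G) = -2 + (G + 5) = -2 + (5 + G) = 3 + G)
-90362/J(N(-8, 0)) = -90362/(3 + (6 - 1*(-8))) = -90362/(3 + (6 + 8)) = -90362/(3 + 14) = -90362/17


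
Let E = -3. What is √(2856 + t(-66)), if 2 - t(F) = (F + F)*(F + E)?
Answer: 25*I*√10 ≈ 79.057*I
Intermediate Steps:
t(F) = 2 - 2*F*(-3 + F) (t(F) = 2 - (F + F)*(F - 3) = 2 - 2*F*(-3 + F))
√(2856 + t(-66)) = √(2856 + (2 - 2*(-66)² + 6*(-66))) = √(2856 + (2 - 2*4356 - 396)) = √(2856 + (2 - 8712 - 396)) = √(2856 - 9106) = √(-6250) = 25*I*√10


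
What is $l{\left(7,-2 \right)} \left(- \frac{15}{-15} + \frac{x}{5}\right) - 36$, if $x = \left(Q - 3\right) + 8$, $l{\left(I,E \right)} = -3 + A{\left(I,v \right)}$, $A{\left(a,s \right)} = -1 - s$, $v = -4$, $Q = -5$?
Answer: $-36$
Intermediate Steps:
$l{\left(I,E \right)} = 0$ ($l{\left(I,E \right)} = -3 - -3 = -3 + \left(-1 + 4\right) = -3 + 3 = 0$)
$x = 0$ ($x = \left(-5 - 3\right) + 8 = -8 + 8 = 0$)
$l{\left(7,-2 \right)} \left(- \frac{15}{-15} + \frac{x}{5}\right) - 36 = 0 \left(- \frac{15}{-15} + \frac{0}{5}\right) - 36 = 0 \left(\left(-15\right) \left(- \frac{1}{15}\right) + 0 \cdot \frac{1}{5}\right) - 36 = 0 \left(1 + 0\right) - 36 = 0 \cdot 1 - 36 = 0 - 36 = -36$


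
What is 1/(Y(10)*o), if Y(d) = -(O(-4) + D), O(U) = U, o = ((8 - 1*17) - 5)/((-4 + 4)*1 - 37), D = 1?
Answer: 37/42 ≈ 0.88095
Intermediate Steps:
o = 14/37 (o = ((8 - 17) - 5)/(0*1 - 37) = (-9 - 5)/(0 - 37) = -14/(-37) = -14*(-1/37) = 14/37 ≈ 0.37838)
Y(d) = 3 (Y(d) = -(-4 + 1) = -1*(-3) = 3)
1/(Y(10)*o) = 1/(3*(14/37)) = 1/(42/37) = 37/42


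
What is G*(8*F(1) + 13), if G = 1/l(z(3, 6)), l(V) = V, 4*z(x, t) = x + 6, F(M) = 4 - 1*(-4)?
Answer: 308/9 ≈ 34.222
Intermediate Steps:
F(M) = 8 (F(M) = 4 + 4 = 8)
z(x, t) = 3/2 + x/4 (z(x, t) = (x + 6)/4 = (6 + x)/4 = 3/2 + x/4)
G = 4/9 (G = 1/(3/2 + (¼)*3) = 1/(3/2 + ¾) = 1/(9/4) = 1*(4/9) = 4/9 ≈ 0.44444)
G*(8*F(1) + 13) = 4*(8*8 + 13)/9 = 4*(64 + 13)/9 = (4/9)*77 = 308/9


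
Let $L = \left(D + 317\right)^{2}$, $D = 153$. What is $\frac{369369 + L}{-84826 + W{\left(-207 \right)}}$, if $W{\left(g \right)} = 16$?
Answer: $- \frac{590269}{84810} \approx -6.9599$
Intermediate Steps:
$L = 220900$ ($L = \left(153 + 317\right)^{2} = 470^{2} = 220900$)
$\frac{369369 + L}{-84826 + W{\left(-207 \right)}} = \frac{369369 + 220900}{-84826 + 16} = \frac{590269}{-84810} = 590269 \left(- \frac{1}{84810}\right) = - \frac{590269}{84810}$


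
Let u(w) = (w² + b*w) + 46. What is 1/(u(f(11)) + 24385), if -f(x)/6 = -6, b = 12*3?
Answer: 1/27023 ≈ 3.7006e-5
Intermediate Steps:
b = 36
f(x) = 36 (f(x) = -6*(-6) = 36)
u(w) = 46 + w² + 36*w (u(w) = (w² + 36*w) + 46 = 46 + w² + 36*w)
1/(u(f(11)) + 24385) = 1/((46 + 36² + 36*36) + 24385) = 1/((46 + 1296 + 1296) + 24385) = 1/(2638 + 24385) = 1/27023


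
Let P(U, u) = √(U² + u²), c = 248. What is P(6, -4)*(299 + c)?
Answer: 1094*√13 ≈ 3944.5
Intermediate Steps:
P(6, -4)*(299 + c) = √(6² + (-4)²)*(299 + 248) = √(36 + 16)*547 = √52*547 = (2*√13)*547 = 1094*√13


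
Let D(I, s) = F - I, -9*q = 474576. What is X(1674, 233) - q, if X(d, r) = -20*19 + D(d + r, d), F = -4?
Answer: 151319/3 ≈ 50440.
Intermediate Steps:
q = -158192/3 (q = -⅑*474576 = -158192/3 ≈ -52731.)
D(I, s) = -4 - I
X(d, r) = -384 - d - r (X(d, r) = -20*19 + (-4 - (d + r)) = -380 + (-4 + (-d - r)) = -380 + (-4 - d - r) = -384 - d - r)
X(1674, 233) - q = (-384 - 1*1674 - 1*233) - 1*(-158192/3) = (-384 - 1674 - 233) + 158192/3 = -2291 + 158192/3 = 151319/3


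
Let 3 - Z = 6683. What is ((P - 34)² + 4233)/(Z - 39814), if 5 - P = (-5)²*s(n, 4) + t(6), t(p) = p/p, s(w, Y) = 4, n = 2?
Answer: -3019/6642 ≈ -0.45453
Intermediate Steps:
Z = -6680 (Z = 3 - 1*6683 = 3 - 6683 = -6680)
t(p) = 1
P = -96 (P = 5 - ((-5)²*4 + 1) = 5 - (25*4 + 1) = 5 - (100 + 1) = 5 - 1*101 = 5 - 101 = -96)
((P - 34)² + 4233)/(Z - 39814) = ((-96 - 34)² + 4233)/(-6680 - 39814) = ((-130)² + 4233)/(-46494) = (16900 + 4233)*(-1/46494) = 21133*(-1/46494) = -3019/6642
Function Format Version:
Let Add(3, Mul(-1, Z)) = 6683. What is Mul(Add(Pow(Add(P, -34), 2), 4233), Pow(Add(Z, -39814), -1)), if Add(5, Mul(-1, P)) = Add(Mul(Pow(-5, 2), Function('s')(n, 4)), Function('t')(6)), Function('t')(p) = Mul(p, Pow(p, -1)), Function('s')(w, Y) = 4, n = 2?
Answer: Rational(-3019, 6642) ≈ -0.45453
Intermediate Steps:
Z = -6680 (Z = Add(3, Mul(-1, 6683)) = Add(3, -6683) = -6680)
Function('t')(p) = 1
P = -96 (P = Add(5, Mul(-1, Add(Mul(Pow(-5, 2), 4), 1))) = Add(5, Mul(-1, Add(Mul(25, 4), 1))) = Add(5, Mul(-1, Add(100, 1))) = Add(5, Mul(-1, 101)) = Add(5, -101) = -96)
Mul(Add(Pow(Add(P, -34), 2), 4233), Pow(Add(Z, -39814), -1)) = Mul(Add(Pow(Add(-96, -34), 2), 4233), Pow(Add(-6680, -39814), -1)) = Mul(Add(Pow(-130, 2), 4233), Pow(-46494, -1)) = Mul(Add(16900, 4233), Rational(-1, 46494)) = Mul(21133, Rational(-1, 46494)) = Rational(-3019, 6642)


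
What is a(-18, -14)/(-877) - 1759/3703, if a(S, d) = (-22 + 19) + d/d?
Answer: -1535237/3247531 ≈ -0.47274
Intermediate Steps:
a(S, d) = -2 (a(S, d) = -3 + 1 = -2)
a(-18, -14)/(-877) - 1759/3703 = -2/(-877) - 1759/3703 = -2*(-1/877) - 1759*1/3703 = 2/877 - 1759/3703 = -1535237/3247531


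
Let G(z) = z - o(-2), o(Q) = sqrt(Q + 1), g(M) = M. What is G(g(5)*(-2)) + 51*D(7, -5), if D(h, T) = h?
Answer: 347 - I ≈ 347.0 - 1.0*I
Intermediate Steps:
o(Q) = sqrt(1 + Q)
G(z) = z - I (G(z) = z - sqrt(1 - 2) = z - sqrt(-1) = z - I)
G(g(5)*(-2)) + 51*D(7, -5) = (5*(-2) - I) + 51*7 = (-10 - I) + 357 = 347 - I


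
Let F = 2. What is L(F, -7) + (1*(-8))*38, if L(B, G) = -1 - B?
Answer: -307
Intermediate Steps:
L(F, -7) + (1*(-8))*38 = (-1 - 1*2) + (1*(-8))*38 = (-1 - 2) - 8*38 = -3 - 304 = -307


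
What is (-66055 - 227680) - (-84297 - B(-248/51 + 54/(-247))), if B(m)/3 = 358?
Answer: -208364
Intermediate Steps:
B(m) = 1074 (B(m) = 3*358 = 1074)
(-66055 - 227680) - (-84297 - B(-248/51 + 54/(-247))) = (-66055 - 227680) - (-84297 - 1*1074) = -293735 - (-84297 - 1074) = -293735 - 1*(-85371) = -293735 + 85371 = -208364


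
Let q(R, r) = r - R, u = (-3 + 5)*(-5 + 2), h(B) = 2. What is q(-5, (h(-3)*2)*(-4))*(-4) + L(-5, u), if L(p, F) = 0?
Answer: 44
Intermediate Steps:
u = -6 (u = 2*(-3) = -6)
q(-5, (h(-3)*2)*(-4))*(-4) + L(-5, u) = ((2*2)*(-4) - 1*(-5))*(-4) + 0 = (4*(-4) + 5)*(-4) + 0 = (-16 + 5)*(-4) + 0 = -11*(-4) + 0 = 44 + 0 = 44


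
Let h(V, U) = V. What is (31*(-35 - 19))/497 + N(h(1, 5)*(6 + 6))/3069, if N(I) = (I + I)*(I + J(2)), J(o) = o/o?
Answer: -1660814/508431 ≈ -3.2665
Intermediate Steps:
J(o) = 1
N(I) = 2*I*(1 + I) (N(I) = (I + I)*(I + 1) = (2*I)*(1 + I) = 2*I*(1 + I))
(31*(-35 - 19))/497 + N(h(1, 5)*(6 + 6))/3069 = (31*(-35 - 19))/497 + (2*(1*(6 + 6))*(1 + 1*(6 + 6)))/3069 = (31*(-54))*(1/497) + (2*(1*12)*(1 + 1*12))*(1/3069) = -1674*1/497 + (2*12*(1 + 12))*(1/3069) = -1674/497 + (2*12*13)*(1/3069) = -1674/497 + 312*(1/3069) = -1674/497 + 104/1023 = -1660814/508431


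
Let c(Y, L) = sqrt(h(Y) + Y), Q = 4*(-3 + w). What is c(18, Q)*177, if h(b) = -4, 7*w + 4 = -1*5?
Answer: 177*sqrt(14) ≈ 662.27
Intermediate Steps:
w = -9/7 (w = -4/7 + (-1*5)/7 = -4/7 + (1/7)*(-5) = -4/7 - 5/7 = -9/7 ≈ -1.2857)
Q = -120/7 (Q = 4*(-3 - 9/7) = 4*(-30/7) = -120/7 ≈ -17.143)
c(Y, L) = sqrt(-4 + Y)
c(18, Q)*177 = sqrt(-4 + 18)*177 = sqrt(14)*177 = 177*sqrt(14)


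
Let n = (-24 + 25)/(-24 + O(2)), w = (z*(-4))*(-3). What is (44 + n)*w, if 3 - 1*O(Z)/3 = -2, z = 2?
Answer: 3160/3 ≈ 1053.3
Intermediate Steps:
O(Z) = 15 (O(Z) = 9 - 3*(-2) = 9 + 6 = 15)
w = 24 (w = (2*(-4))*(-3) = -8*(-3) = 24)
n = -⅑ (n = (-24 + 25)/(-24 + 15) = 1/(-9) = 1*(-⅑) = -⅑ ≈ -0.11111)
(44 + n)*w = (44 - ⅑)*24 = (395/9)*24 = 3160/3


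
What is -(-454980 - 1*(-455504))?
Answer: -524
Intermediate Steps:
-(-454980 - 1*(-455504)) = -(-454980 + 455504) = -1*524 = -524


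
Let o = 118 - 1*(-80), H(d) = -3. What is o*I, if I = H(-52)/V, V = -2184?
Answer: 99/364 ≈ 0.27198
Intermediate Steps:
o = 198 (o = 118 + 80 = 198)
I = 1/728 (I = -3/(-2184) = -3*(-1/2184) = 1/728 ≈ 0.0013736)
o*I = 198*(1/728) = 99/364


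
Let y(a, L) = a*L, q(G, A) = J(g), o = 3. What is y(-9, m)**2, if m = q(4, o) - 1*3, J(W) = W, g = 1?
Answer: 324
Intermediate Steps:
q(G, A) = 1
m = -2 (m = 1 - 1*3 = 1 - 3 = -2)
y(a, L) = L*a
y(-9, m)**2 = (-2*(-9))**2 = 18**2 = 324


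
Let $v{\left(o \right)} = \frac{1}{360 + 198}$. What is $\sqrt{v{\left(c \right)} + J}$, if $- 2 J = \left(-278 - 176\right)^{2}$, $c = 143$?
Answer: $\frac{i \sqrt{3565394506}}{186} \approx 321.03 i$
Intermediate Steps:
$v{\left(o \right)} = \frac{1}{558}$
$J = -103058$ ($J = - \frac{\left(-278 - 176\right)^{2}}{2} = - \frac{\left(-454\right)^{2}}{2} = \left(- \frac{1}{2}\right) 206116 = -103058$)
$\sqrt{v{\left(c \right)} + J} = \sqrt{\frac{1}{558} - 103058} = \sqrt{- \frac{57506363}{558}} = \frac{i \sqrt{3565394506}}{186}$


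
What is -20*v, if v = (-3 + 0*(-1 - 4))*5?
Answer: 300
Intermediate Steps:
v = -15 (v = (-3 + 0*(-5))*5 = (-3 + 0)*5 = -3*5 = -15)
-20*v = -20*(-15) = 300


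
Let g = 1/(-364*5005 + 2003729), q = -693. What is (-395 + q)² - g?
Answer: 215333687295/181909 ≈ 1.1837e+6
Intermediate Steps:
g = 1/181909 (g = 1/(-1821820 + 2003729) = 1/181909 ≈ 5.4973e-6)
(-395 + q)² - g = (-395 - 693)² - 1*1/181909 = (-1088)² - 1/181909 = 1183744 - 1/181909 = 215333687295/181909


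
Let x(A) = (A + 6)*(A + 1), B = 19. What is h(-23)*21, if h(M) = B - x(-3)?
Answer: 525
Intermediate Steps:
x(A) = (1 + A)*(6 + A) (x(A) = (6 + A)*(1 + A) = (1 + A)*(6 + A))
h(M) = 25 (h(M) = 19 - (6 + (-3)**2 + 7*(-3)) = 19 - (6 + 9 - 21) = 19 - 1*(-6) = 19 + 6 = 25)
h(-23)*21 = 25*21 = 525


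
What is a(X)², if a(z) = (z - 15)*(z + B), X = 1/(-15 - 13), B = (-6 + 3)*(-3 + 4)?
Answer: 1280566225/614656 ≈ 2083.4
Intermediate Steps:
B = -3 (B = -3*1 = -3)
X = -1/28 (X = 1/(-28) = -1/28 ≈ -0.035714)
a(z) = (-15 + z)*(-3 + z) (a(z) = (z - 15)*(z - 3) = (-15 + z)*(-3 + z))
a(X)² = (45 + (-1/28)² - 18*(-1/28))² = (45 + 1/784 + 9/14)² = (35785/784)² = 1280566225/614656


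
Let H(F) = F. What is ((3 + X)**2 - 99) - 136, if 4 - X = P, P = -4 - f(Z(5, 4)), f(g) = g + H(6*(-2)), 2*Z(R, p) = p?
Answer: -234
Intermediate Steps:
Z(R, p) = p/2
f(g) = -12 + g (f(g) = g + 6*(-2) = g - 12 = -12 + g)
P = 6 (P = -4 - (-12 + (1/2)*4) = -4 - (-12 + 2) = -4 - 1*(-10) = -4 + 10 = 6)
X = -2 (X = 4 - 1*6 = 4 - 6 = -2)
((3 + X)**2 - 99) - 136 = ((3 - 2)**2 - 99) - 136 = (1**2 - 99) - 136 = (1 - 99) - 136 = -98 - 136 = -234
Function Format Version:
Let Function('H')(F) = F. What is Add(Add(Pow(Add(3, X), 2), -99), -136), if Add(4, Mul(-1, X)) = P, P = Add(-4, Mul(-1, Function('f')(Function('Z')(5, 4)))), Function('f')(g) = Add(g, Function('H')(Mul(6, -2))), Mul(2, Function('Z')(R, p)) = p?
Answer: -234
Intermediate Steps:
Function('Z')(R, p) = Mul(Rational(1, 2), p)
Function('f')(g) = Add(-12, g) (Function('f')(g) = Add(g, Mul(6, -2)) = Add(g, -12) = Add(-12, g))
P = 6 (P = Add(-4, Mul(-1, Add(-12, Mul(Rational(1, 2), 4)))) = Add(-4, Mul(-1, Add(-12, 2))) = Add(-4, Mul(-1, -10)) = Add(-4, 10) = 6)
X = -2 (X = Add(4, Mul(-1, 6)) = Add(4, -6) = -2)
Add(Add(Pow(Add(3, X), 2), -99), -136) = Add(Add(Pow(Add(3, -2), 2), -99), -136) = Add(Add(Pow(1, 2), -99), -136) = Add(Add(1, -99), -136) = Add(-98, -136) = -234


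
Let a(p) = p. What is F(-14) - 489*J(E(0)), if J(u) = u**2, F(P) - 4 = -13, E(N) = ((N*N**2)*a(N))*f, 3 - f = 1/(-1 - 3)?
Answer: -9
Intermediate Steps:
f = 13/4 (f = 3 - 1/(-1 - 3) = 3 - 1/(-4) = 3 - 1*(-1/4) = 3 + 1/4 = 13/4 ≈ 3.2500)
E(N) = 13*N**4/4 (E(N) = ((N*N**2)*N)*(13/4) = (N**3*N)*(13/4) = N**4*(13/4) = 13*N**4/4)
F(P) = -9 (F(P) = 4 - 13 = -9)
F(-14) - 489*J(E(0)) = -9 - 489*((13/4)*0**4)**2 = -9 - 489*((13/4)*0)**2 = -9 - 489*0**2 = -9 - 489*0 = -9 + 0 = -9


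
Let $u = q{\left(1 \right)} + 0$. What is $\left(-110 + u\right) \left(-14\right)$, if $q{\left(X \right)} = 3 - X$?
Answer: $1512$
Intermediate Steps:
$u = 2$ ($u = \left(3 - 1\right) + 0 = 2 + 0 = 2$)
$\left(-110 + u\right) \left(-14\right) = \left(-110 + 2\right) \left(-14\right) = \left(-108\right) \left(-14\right) = 1512$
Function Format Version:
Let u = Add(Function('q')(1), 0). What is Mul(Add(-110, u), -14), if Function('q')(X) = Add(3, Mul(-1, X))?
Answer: 1512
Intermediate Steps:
u = 2 (u = Add(Add(3, Mul(-1, 1)), 0) = Add(Add(3, -1), 0) = Add(2, 0) = 2)
Mul(Add(-110, u), -14) = Mul(Add(-110, 2), -14) = Mul(-108, -14) = 1512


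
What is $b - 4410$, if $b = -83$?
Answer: $-4493$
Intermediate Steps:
$b - 4410 = -83 - 4410 = -4493$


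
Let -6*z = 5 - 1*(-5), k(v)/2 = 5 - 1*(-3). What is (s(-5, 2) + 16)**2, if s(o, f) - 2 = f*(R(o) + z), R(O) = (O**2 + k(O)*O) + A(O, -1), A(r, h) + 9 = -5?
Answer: 136900/9 ≈ 15211.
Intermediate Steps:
A(r, h) = -14 (A(r, h) = -9 - 5 = -14)
k(v) = 16 (k(v) = 2*(5 - 1*(-3)) = 2*(5 + 3) = 2*8 = 16)
z = -5/3 (z = -(5 - 1*(-5))/6 = -(5 + 5)/6 = -1/6*10 = -5/3 ≈ -1.6667)
R(O) = -14 + O**2 + 16*O (R(O) = (O**2 + 16*O) - 14 = -14 + O**2 + 16*O)
s(o, f) = 2 + f*(-47/3 + o**2 + 16*o) (s(o, f) = 2 + f*((-14 + o**2 + 16*o) - 5/3) = 2 + f*(-47/3 + o**2 + 16*o))
(s(-5, 2) + 16)**2 = ((2 - 47/3*2 + 2*(-5)**2 + 16*2*(-5)) + 16)**2 = ((2 - 94/3 + 2*25 - 160) + 16)**2 = ((2 - 94/3 + 50 - 160) + 16)**2 = (-418/3 + 16)**2 = (-370/3)**2 = 136900/9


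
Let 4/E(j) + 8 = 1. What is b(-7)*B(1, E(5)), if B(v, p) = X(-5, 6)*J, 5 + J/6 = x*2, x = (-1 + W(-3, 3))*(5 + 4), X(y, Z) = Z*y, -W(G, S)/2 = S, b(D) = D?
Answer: -165060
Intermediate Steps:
E(j) = -4/7 (E(j) = 4/(-8 + 1) = 4/(-7) = 4*(-⅐) = -4/7)
W(G, S) = -2*S
x = -63 (x = (-1 - 2*3)*(5 + 4) = (-1 - 6)*9 = -7*9 = -63)
J = -786 (J = -30 + 6*(-63*2) = -30 + 6*(-126) = -30 - 756 = -786)
B(v, p) = 23580 (B(v, p) = (6*(-5))*(-786) = -30*(-786) = 23580)
b(-7)*B(1, E(5)) = -7*23580 = -165060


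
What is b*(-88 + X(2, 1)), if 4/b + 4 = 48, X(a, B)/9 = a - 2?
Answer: -8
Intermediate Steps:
X(a, B) = -18 + 9*a (X(a, B) = 9*(a - 2) = 9*(-2 + a) = -18 + 9*a)
b = 1/11 (b = 4/(-4 + 48) = 4/44 = 4*(1/44) = 1/11 ≈ 0.090909)
b*(-88 + X(2, 1)) = (-88 + (-18 + 9*2))/11 = (-88 + (-18 + 18))/11 = (-88 + 0)/11 = (1/11)*(-88) = -8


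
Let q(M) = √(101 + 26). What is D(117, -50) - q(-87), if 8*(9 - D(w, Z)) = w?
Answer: -45/8 - √127 ≈ -16.894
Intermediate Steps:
q(M) = √127
D(w, Z) = 9 - w/8
D(117, -50) - q(-87) = (9 - ⅛*117) - √127 = (9 - 117/8) - √127 = -45/8 - √127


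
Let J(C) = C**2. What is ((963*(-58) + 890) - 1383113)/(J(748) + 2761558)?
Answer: -1438077/3321062 ≈ -0.43302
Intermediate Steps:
((963*(-58) + 890) - 1383113)/(J(748) + 2761558) = ((963*(-58) + 890) - 1383113)/(748**2 + 2761558) = ((-55854 + 890) - 1383113)/(559504 + 2761558) = (-54964 - 1383113)/3321062 = -1438077*1/3321062 = -1438077/3321062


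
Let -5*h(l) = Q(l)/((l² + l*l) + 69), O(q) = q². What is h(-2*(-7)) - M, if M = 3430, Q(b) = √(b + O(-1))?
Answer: -3430 - √15/2305 ≈ -3430.0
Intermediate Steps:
Q(b) = √(1 + b) (Q(b) = √(b + (-1)²) = √(b + 1) = √(1 + b))
h(l) = -√(1 + l)/(5*(69 + 2*l²)) (h(l) = -√(1 + l)/(5*((l² + l*l) + 69)) = -√(1 + l)/(5*((l² + l²) + 69)) = -√(1 + l)/(5*(2*l² + 69)) = -√(1 + l)/(5*(69 + 2*l²)))
h(-2*(-7)) - M = -√(1 - 2*(-7))/(345 + 10*(-2*(-7))²) - 1*3430 = -√(1 + 14)/(345 + 10*14²) - 3430 = -√15/(345 + 10*196) - 3430 = -√15/(345 + 1960) - 3430 = -1*√15/2305 - 3430 = -1*√15*1/2305 - 3430 = -√15/2305 - 3430 = -3430 - √15/2305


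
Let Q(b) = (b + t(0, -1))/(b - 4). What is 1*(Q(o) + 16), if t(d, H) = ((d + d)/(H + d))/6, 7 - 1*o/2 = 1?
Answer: 35/2 ≈ 17.500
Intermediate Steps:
o = 12 (o = 14 - 2*1 = 14 - 2 = 12)
t(d, H) = d/(3*(H + d)) (t(d, H) = ((2*d)/(H + d))*(1/6) = (2*d/(H + d))*(1/6) = d/(3*(H + d)))
Q(b) = b/(-4 + b) (Q(b) = (b + (1/3)*0/(-1 + 0))/(b - 4) = (b + (1/3)*0/(-1))/(-4 + b) = (b + (1/3)*0*(-1))/(-4 + b) = (b + 0)/(-4 + b) = b/(-4 + b))
1*(Q(o) + 16) = 1*(12/(-4 + 12) + 16) = 1*(12/8 + 16) = 1*(12*(1/8) + 16) = 1*(3/2 + 16) = 1*(35/2) = 35/2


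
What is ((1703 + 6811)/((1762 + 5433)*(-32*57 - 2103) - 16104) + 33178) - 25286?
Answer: 6761020898/856693 ≈ 7892.0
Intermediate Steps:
((1703 + 6811)/((1762 + 5433)*(-32*57 - 2103) - 16104) + 33178) - 25286 = (8514/(7195*(-1824 - 2103) - 16104) + 33178) - 25286 = (8514/(7195*(-3927) - 16104) + 33178) - 25286 = (8514/(-28254765 - 16104) + 33178) - 25286 = (8514/(-28270869) + 33178) - 25286 = (8514*(-1/28270869) + 33178) - 25286 = (-258/856693 + 33178) - 25286 = 28423360096/856693 - 25286 = 6761020898/856693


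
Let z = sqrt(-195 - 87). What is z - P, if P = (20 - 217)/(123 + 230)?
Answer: 197/353 + I*sqrt(282) ≈ 0.55807 + 16.793*I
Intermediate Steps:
z = I*sqrt(282) (z = sqrt(-282) = I*sqrt(282) ≈ 16.793*I)
P = -197/353 ≈ -0.55807
z - P = I*sqrt(282) - 1*(-197/353) = I*sqrt(282) + 197/353 = 197/353 + I*sqrt(282)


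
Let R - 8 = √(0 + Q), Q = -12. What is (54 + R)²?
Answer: 3832 + 248*I*√3 ≈ 3832.0 + 429.55*I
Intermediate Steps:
R = 8 + 2*I*√3 (R = 8 + √(0 - 12) = 8 + √(-12) = 8 + 2*I*√3 ≈ 8.0 + 3.4641*I)
(54 + R)² = (54 + (8 + 2*I*√3))² = (62 + 2*I*√3)²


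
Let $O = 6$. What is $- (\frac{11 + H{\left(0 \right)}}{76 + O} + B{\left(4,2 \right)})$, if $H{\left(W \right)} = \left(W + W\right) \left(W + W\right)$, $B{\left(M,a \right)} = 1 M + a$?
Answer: $- \frac{503}{82} \approx -6.1341$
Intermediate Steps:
$B{\left(M,a \right)} = M + a$
$H{\left(W \right)} = 4 W^{2}$ ($H{\left(W \right)} = 2 W 2 W = 4 W^{2}$)
$- (\frac{11 + H{\left(0 \right)}}{76 + O} + B{\left(4,2 \right)}) = - (\frac{11 + 4 \cdot 0^{2}}{76 + 6} + \left(4 + 2\right)) = - (\frac{11 + 4 \cdot 0}{82} + 6) = - (\left(11 + 0\right) \frac{1}{82} + 6) = - (11 \cdot \frac{1}{82} + 6) = - (\frac{11}{82} + 6) = \left(-1\right) \frac{503}{82} = - \frac{503}{82}$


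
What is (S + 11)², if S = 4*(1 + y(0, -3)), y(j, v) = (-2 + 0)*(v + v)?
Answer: 3969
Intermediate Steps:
y(j, v) = -4*v
S = 52 (S = 4*(1 - 4*(-3)) = 4*(1 + 12) = 4*13 = 52)
(S + 11)² = (52 + 11)² = 63² = 3969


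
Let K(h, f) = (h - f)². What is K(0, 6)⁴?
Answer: 1679616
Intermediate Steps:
K(0, 6)⁴ = ((6 - 1*0)²)⁴ = ((6 + 0)²)⁴ = (6²)⁴ = 36⁴ = 1679616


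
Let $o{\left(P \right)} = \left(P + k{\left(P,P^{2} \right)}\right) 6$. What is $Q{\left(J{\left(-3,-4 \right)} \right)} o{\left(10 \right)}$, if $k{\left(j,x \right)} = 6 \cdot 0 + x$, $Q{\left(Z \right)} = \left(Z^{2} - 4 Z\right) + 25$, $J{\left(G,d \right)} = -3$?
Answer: $30360$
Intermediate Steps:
$Q{\left(Z \right)} = 25 + Z^{2} - 4 Z$
$k{\left(j,x \right)} = x$ ($k{\left(j,x \right)} = 0 + x = x$)
$o{\left(P \right)} = 6 P + 6 P^{2}$ ($o{\left(P \right)} = \left(P + P^{2}\right) 6 = 6 P + 6 P^{2}$)
$Q{\left(J{\left(-3,-4 \right)} \right)} o{\left(10 \right)} = \left(25 + \left(-3\right)^{2} - -12\right) 6 \cdot 10 \left(1 + 10\right) = \left(25 + 9 + 12\right) 6 \cdot 10 \cdot 11 = 46 \cdot 660 = 30360$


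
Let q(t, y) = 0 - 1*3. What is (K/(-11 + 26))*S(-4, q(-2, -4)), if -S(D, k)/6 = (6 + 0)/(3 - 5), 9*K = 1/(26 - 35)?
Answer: -2/135 ≈ -0.014815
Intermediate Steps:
K = -1/81 (K = 1/(9*(26 - 35)) = (⅑)/(-9) = (⅑)*(-⅑) = -1/81 ≈ -0.012346)
q(t, y) = -3 (q(t, y) = 0 - 3 = -3)
S(D, k) = 18 (S(D, k) = -6*(6 + 0)/(3 - 5) = -36/(-2) = -36*(-1)/2 = -6*(-3) = 18)
(K/(-11 + 26))*S(-4, q(-2, -4)) = (-1/81/(-11 + 26))*18 = (-1/81/15)*18 = ((1/15)*(-1/81))*18 = -1/1215*18 = -2/135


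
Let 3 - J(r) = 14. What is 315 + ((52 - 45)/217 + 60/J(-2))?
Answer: 105566/341 ≈ 309.58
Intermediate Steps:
J(r) = -11 (J(r) = 3 - 1*14 = 3 - 14 = -11)
315 + ((52 - 45)/217 + 60/J(-2)) = 315 + ((52 - 45)/217 + 60/(-11)) = 315 + (7*(1/217) + 60*(-1/11)) = 315 + (1/31 - 60/11) = 315 - 1849/341 = 105566/341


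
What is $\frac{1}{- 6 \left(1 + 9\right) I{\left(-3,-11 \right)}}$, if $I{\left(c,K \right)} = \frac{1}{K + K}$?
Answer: $\frac{11}{30} \approx 0.36667$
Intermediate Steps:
$I{\left(c,K \right)} = \frac{1}{2 K}$
$\frac{1}{- 6 \left(1 + 9\right) I{\left(-3,-11 \right)}} = \frac{1}{- 6 \left(1 + 9\right) \frac{1}{2 \left(-11\right)}} = \frac{1}{\left(-6\right) 10 \cdot \frac{1}{2} \left(- \frac{1}{11}\right)} = \frac{1}{\left(-60\right) \left(- \frac{1}{22}\right)} = \frac{1}{\frac{30}{11}} = \frac{11}{30}$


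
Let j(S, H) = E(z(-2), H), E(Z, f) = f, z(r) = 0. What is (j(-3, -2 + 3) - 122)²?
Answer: 14641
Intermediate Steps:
j(S, H) = H
(j(-3, -2 + 3) - 122)² = ((-2 + 3) - 122)² = (1 - 122)² = (-121)² = 14641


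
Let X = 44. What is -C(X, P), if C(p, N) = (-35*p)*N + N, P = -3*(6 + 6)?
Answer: -55404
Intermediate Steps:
P = -36 (P = -3*12 = -36)
C(p, N) = N - 35*N*p (C(p, N) = -35*N*p + N = N - 35*N*p)
-C(X, P) = -(-36)*(1 - 35*44) = -(-36)*(1 - 1540) = -(-36)*(-1539) = -1*55404 = -55404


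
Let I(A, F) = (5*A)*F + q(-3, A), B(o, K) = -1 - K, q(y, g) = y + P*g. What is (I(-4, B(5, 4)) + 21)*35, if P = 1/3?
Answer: 12250/3 ≈ 4083.3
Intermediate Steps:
P = ⅓ ≈ 0.33333
q(y, g) = y + g/3
I(A, F) = -3 + A/3 + 5*A*F (I(A, F) = (5*A)*F + (-3 + A/3) = 5*A*F + (-3 + A/3) = -3 + A/3 + 5*A*F)
(I(-4, B(5, 4)) + 21)*35 = ((-3 + (⅓)*(-4) + 5*(-4)*(-1 - 1*4)) + 21)*35 = ((-3 - 4/3 + 5*(-4)*(-1 - 4)) + 21)*35 = ((-3 - 4/3 + 5*(-4)*(-5)) + 21)*35 = ((-3 - 4/3 + 100) + 21)*35 = (287/3 + 21)*35 = (350/3)*35 = 12250/3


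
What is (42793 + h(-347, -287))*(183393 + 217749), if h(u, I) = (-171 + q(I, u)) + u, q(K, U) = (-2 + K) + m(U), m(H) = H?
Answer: 16703151738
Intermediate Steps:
q(K, U) = -2 + K + U (q(K, U) = (-2 + K) + U = -2 + K + U)
h(u, I) = -173 + I + 2*u (h(u, I) = (-171 + (-2 + I + u)) + u = (-173 + I + u) + u = -173 + I + 2*u)
(42793 + h(-347, -287))*(183393 + 217749) = (42793 + (-173 - 287 + 2*(-347)))*(183393 + 217749) = (42793 + (-173 - 287 - 694))*401142 = (42793 - 1154)*401142 = 41639*401142 = 16703151738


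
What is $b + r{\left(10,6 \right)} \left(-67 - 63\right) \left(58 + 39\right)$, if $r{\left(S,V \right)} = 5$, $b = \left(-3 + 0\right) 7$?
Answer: $-63071$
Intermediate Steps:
$b = -21$ ($b = \left(-3\right) 7 = -21$)
$b + r{\left(10,6 \right)} \left(-67 - 63\right) \left(58 + 39\right) = -21 + 5 \left(-67 - 63\right) \left(58 + 39\right) = -21 + 5 \left(\left(-130\right) 97\right) = -21 + 5 \left(-12610\right) = -21 - 63050 = -63071$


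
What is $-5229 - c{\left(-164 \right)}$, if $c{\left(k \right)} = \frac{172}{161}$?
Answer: $- \frac{842041}{161} \approx -5230.1$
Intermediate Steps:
$c{\left(k \right)} = \frac{172}{161}$ ($c{\left(k \right)} = 172 \cdot \frac{1}{161} = \frac{172}{161}$)
$-5229 - c{\left(-164 \right)} = -5229 - \frac{172}{161} = - \frac{842041}{161}$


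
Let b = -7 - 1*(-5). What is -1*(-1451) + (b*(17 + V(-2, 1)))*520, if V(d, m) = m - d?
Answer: -19349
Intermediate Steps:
b = -2 (b = -7 + 5 = -2)
-1*(-1451) + (b*(17 + V(-2, 1)))*520 = -1*(-1451) - 2*(17 + (1 - 1*(-2)))*520 = 1451 - 2*(17 + (1 + 2))*520 = 1451 - 2*(17 + 3)*520 = 1451 - 2*20*520 = 1451 - 40*520 = 1451 - 20800 = -19349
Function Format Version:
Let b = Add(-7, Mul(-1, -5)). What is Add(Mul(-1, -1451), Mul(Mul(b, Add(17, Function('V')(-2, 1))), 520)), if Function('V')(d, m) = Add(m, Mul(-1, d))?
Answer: -19349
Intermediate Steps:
b = -2 (b = Add(-7, 5) = -2)
Add(Mul(-1, -1451), Mul(Mul(b, Add(17, Function('V')(-2, 1))), 520)) = Add(Mul(-1, -1451), Mul(Mul(-2, Add(17, Add(1, Mul(-1, -2)))), 520)) = Add(1451, Mul(Mul(-2, Add(17, Add(1, 2))), 520)) = Add(1451, Mul(Mul(-2, Add(17, 3)), 520)) = Add(1451, Mul(Mul(-2, 20), 520)) = Add(1451, Mul(-40, 520)) = Add(1451, -20800) = -19349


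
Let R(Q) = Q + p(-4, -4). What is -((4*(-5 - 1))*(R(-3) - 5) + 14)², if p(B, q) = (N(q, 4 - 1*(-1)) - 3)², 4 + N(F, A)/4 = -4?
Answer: -852289636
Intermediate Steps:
N(F, A) = -32 (N(F, A) = -16 + 4*(-4) = -16 - 16 = -32)
p(B, q) = 1225 (p(B, q) = (-32 - 3)² = (-35)² = 1225)
R(Q) = 1225 + Q (R(Q) = Q + 1225 = 1225 + Q)
-((4*(-5 - 1))*(R(-3) - 5) + 14)² = -((4*(-5 - 1))*((1225 - 3) - 5) + 14)² = -((4*(-6))*(1222 - 5) + 14)² = -(-24*1217 + 14)² = -(-29208 + 14)² = -1*(-29194)² = -1*852289636 = -852289636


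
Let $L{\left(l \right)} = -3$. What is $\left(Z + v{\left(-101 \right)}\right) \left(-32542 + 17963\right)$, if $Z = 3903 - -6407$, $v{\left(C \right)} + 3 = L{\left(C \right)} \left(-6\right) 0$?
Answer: $-150265753$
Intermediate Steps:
$v{\left(C \right)} = -3$ ($v{\left(C \right)} = -3 + \left(-3\right) \left(-6\right) 0 = -3 + 18 \cdot 0 = -3 + 0 = -3$)
$Z = 10310$ ($Z = 3903 + 6407 = 10310$)
$\left(Z + v{\left(-101 \right)}\right) \left(-32542 + 17963\right) = \left(10310 - 3\right) \left(-32542 + 17963\right) = 10307 \left(-14579\right) = -150265753$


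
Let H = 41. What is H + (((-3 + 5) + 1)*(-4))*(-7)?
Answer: 125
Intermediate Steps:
H + (((-3 + 5) + 1)*(-4))*(-7) = 41 + (((-3 + 5) + 1)*(-4))*(-7) = 41 + ((2 + 1)*(-4))*(-7) = 41 + (3*(-4))*(-7) = 41 - 12*(-7) = 41 + 84 = 125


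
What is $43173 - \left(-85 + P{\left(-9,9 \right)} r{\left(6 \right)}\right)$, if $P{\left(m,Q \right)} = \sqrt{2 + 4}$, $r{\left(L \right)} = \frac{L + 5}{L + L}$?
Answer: $43258 - \frac{11 \sqrt{6}}{12} \approx 43256.0$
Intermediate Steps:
$r{\left(L \right)} = \frac{5 + L}{2 L}$
$P{\left(m,Q \right)} = \sqrt{6}$
$43173 - \left(-85 + P{\left(-9,9 \right)} r{\left(6 \right)}\right) = 43173 - \left(-85 + \sqrt{6} \frac{5 + 6}{2 \cdot 6}\right) = 43173 - \left(-85 + \sqrt{6} \cdot \frac{1}{2} \cdot \frac{1}{6} \cdot 11\right) = 43173 - \left(-85 + \sqrt{6} \cdot \frac{11}{12}\right) = 43173 - \left(-85 + \frac{11 \sqrt{6}}{12}\right) = 43173 + \left(85 - \frac{11 \sqrt{6}}{12}\right) = 43258 - \frac{11 \sqrt{6}}{12}$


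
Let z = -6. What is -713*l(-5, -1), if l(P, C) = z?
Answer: 4278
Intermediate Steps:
l(P, C) = -6
-713*l(-5, -1) = -713*(-6) = 4278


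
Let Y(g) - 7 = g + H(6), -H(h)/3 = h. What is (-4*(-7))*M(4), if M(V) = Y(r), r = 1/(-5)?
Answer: -1568/5 ≈ -313.60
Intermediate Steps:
r = -⅕ ≈ -0.20000
H(h) = -3*h
Y(g) = -11 + g (Y(g) = 7 + (g - 3*6) = 7 + (g - 18) = 7 + (-18 + g) = -11 + g)
M(V) = -56/5 (M(V) = -11 - ⅕ = -56/5)
(-4*(-7))*M(4) = -4*(-7)*(-56/5) = 28*(-56/5) = -1568/5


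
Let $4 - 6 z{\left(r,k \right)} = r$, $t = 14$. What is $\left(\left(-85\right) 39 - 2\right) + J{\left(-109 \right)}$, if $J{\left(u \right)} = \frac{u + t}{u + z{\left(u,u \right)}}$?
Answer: $- \frac{1793927}{541} \approx -3315.9$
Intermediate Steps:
$z{\left(r,k \right)} = \frac{2}{3} - \frac{r}{6}$
$J{\left(u \right)} = \frac{14 + u}{\frac{2}{3} + \frac{5 u}{6}}$ ($J{\left(u \right)} = \frac{u + 14}{u - \left(- \frac{2}{3} + \frac{u}{6}\right)} = \frac{14 + u}{\frac{2}{3} + \frac{5 u}{6}}$)
$\left(\left(-85\right) 39 - 2\right) + J{\left(-109 \right)} = \left(\left(-85\right) 39 - 2\right) + \frac{6 \left(14 - 109\right)}{4 + 5 \left(-109\right)} = \left(-3315 - 2\right) + 6 \frac{1}{4 - 545} \left(-95\right) = -3317 + 6 \frac{1}{-541} \left(-95\right) = -3317 + 6 \left(- \frac{1}{541}\right) \left(-95\right) = -3317 + \frac{570}{541} = - \frac{1793927}{541}$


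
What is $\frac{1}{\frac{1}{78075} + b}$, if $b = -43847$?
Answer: $- \frac{78075}{3423354524} \approx -2.2807 \cdot 10^{-5}$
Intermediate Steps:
$\frac{1}{\frac{1}{78075} + b} = \frac{1}{\frac{1}{78075} - 43847} = \frac{1}{- \frac{3423354524}{78075}} = - \frac{78075}{3423354524}$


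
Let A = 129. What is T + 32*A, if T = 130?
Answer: 4258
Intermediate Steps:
T + 32*A = 130 + 32*129 = 130 + 4128 = 4258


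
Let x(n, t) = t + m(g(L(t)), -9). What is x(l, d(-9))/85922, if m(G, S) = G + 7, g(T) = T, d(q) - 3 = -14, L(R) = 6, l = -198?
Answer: 1/42961 ≈ 2.3277e-5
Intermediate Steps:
d(q) = -11 (d(q) = 3 - 14 = -11)
m(G, S) = 7 + G
x(n, t) = 13 + t (x(n, t) = t + (7 + 6) = t + 13 = 13 + t)
x(l, d(-9))/85922 = (13 - 11)/85922 = 2*(1/85922) = 1/42961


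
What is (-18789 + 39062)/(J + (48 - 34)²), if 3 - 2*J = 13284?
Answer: -40546/12889 ≈ -3.1458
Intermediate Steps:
J = -13281/2 (J = 3/2 - ½*13284 = 3/2 - 6642 = -13281/2 ≈ -6640.5)
(-18789 + 39062)/(J + (48 - 34)²) = (-18789 + 39062)/(-13281/2 + (48 - 34)²) = 20273/(-13281/2 + 14²) = 20273/(-13281/2 + 196) = 20273/(-12889/2) = 20273*(-2/12889) = -40546/12889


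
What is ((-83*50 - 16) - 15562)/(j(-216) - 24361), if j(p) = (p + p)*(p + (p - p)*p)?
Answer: -19728/68951 ≈ -0.28612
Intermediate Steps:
j(p) = 2*p**2 (j(p) = (2*p)*(p + 0*p) = (2*p)*(p + 0) = (2*p)*p = 2*p**2)
((-83*50 - 16) - 15562)/(j(-216) - 24361) = ((-83*50 - 16) - 15562)/(2*(-216)**2 - 24361) = ((-4150 - 16) - 15562)/(2*46656 - 24361) = (-4166 - 15562)/(93312 - 24361) = -19728/68951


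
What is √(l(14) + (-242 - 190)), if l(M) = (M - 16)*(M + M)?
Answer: 2*I*√122 ≈ 22.091*I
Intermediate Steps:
l(M) = 2*M*(-16 + M) (l(M) = (-16 + M)*(2*M) = 2*M*(-16 + M))
√(l(14) + (-242 - 190)) = √(2*14*(-16 + 14) + (-242 - 190)) = √(2*14*(-2) - 432) = √(-56 - 432) = √(-488) = 2*I*√122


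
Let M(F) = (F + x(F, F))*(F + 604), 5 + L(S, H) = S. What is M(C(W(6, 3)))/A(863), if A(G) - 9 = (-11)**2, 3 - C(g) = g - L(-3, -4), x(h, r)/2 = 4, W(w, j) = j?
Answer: 0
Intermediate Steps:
L(S, H) = -5 + S
x(h, r) = 8 (x(h, r) = 2*4 = 8)
C(g) = -5 - g (C(g) = 3 - (g - (-5 - 3)) = 3 - (g - 1*(-8)) = 3 - (g + 8) = 3 - (8 + g) = 3 + (-8 - g) = -5 - g)
A(G) = 130 (A(G) = 9 + (-11)**2 = 9 + 121 = 130)
M(F) = (8 + F)*(604 + F) (M(F) = (F + 8)*(F + 604) = (8 + F)*(604 + F))
M(C(W(6, 3)))/A(863) = (4832 + (-5 - 1*3)**2 + 612*(-5 - 1*3))/130 = (4832 + (-5 - 3)**2 + 612*(-5 - 3))*(1/130) = (4832 + (-8)**2 + 612*(-8))*(1/130) = (4832 + 64 - 4896)*(1/130) = 0*(1/130) = 0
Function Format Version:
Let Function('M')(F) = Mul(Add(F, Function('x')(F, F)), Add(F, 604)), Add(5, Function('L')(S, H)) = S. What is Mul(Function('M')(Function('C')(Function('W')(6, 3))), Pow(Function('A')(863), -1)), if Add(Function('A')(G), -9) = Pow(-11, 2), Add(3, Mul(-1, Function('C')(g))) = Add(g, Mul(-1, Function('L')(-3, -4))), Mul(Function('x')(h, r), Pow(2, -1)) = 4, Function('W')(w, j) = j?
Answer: 0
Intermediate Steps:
Function('L')(S, H) = Add(-5, S)
Function('x')(h, r) = 8 (Function('x')(h, r) = Mul(2, 4) = 8)
Function('C')(g) = Add(-5, Mul(-1, g)) (Function('C')(g) = Add(3, Mul(-1, Add(g, Mul(-1, Add(-5, -3))))) = Add(3, Mul(-1, Add(g, Mul(-1, -8)))) = Add(3, Mul(-1, Add(g, 8))) = Add(3, Mul(-1, Add(8, g))) = Add(3, Add(-8, Mul(-1, g))) = Add(-5, Mul(-1, g)))
Function('A')(G) = 130 (Function('A')(G) = Add(9, Pow(-11, 2)) = Add(9, 121) = 130)
Function('M')(F) = Mul(Add(8, F), Add(604, F)) (Function('M')(F) = Mul(Add(F, 8), Add(F, 604)) = Mul(Add(8, F), Add(604, F)))
Mul(Function('M')(Function('C')(Function('W')(6, 3))), Pow(Function('A')(863), -1)) = Mul(Add(4832, Pow(Add(-5, Mul(-1, 3)), 2), Mul(612, Add(-5, Mul(-1, 3)))), Pow(130, -1)) = Mul(Add(4832, Pow(Add(-5, -3), 2), Mul(612, Add(-5, -3))), Rational(1, 130)) = Mul(Add(4832, Pow(-8, 2), Mul(612, -8)), Rational(1, 130)) = Mul(Add(4832, 64, -4896), Rational(1, 130)) = Mul(0, Rational(1, 130)) = 0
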